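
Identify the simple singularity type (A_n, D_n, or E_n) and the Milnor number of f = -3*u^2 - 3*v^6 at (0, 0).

The Hessian of f at 0 has rank 1. Corank 1: A-series; mu = 5 gives A_5.

Type A5, Milnor number mu = 5.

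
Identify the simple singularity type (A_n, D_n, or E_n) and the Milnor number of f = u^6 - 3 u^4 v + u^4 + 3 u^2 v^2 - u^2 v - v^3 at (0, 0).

Type D_{4}, Milnor number mu = 4.

The Hessian of f at 0 has rank 0. Corank 2; j^3 = -v*(u^2 + v^2) splits into three distinct lines over C (the quadratic factor has nonzero discriminant), so D_4.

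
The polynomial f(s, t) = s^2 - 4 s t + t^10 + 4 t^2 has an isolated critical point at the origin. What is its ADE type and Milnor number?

Type A9, Milnor number mu = 9.

The Hessian of f at 0 is [[2, -4], [-4, 8]] with rank 1, so corank 1. A Groebner basis of the Jacobian ideal J(f) in C{s,t} is {t^9, s - 2*t}; counting standard monomials gives mu = 9. Corank 1: A-series; mu = 9 gives A_9.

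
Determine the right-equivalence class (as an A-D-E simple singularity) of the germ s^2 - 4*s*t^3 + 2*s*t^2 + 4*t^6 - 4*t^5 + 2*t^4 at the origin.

The Hessian of f at 0 is [[2, 0], [0, 0]] with rank 1, so corank 1. A Groebner basis of the Jacobian ideal J(f) in C{s,t} is {s^2, s*t, s + t^2}; counting standard monomials gives mu = 3. Corank 1: A-series; mu = 3 gives A_3.

A_3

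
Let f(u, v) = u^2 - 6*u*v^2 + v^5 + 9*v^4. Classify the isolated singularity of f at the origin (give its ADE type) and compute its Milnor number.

Type A_4, Milnor number mu = 4.

The Hessian of f at 0 has rank 1. Corank 1: A-series; mu = 4 gives A_4.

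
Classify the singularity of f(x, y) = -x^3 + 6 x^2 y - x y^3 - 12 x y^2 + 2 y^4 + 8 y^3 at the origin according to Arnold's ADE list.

The Hessian of f at 0 has rank 0. Corank 2; j^3 = -(x - 2*y)^3 is a perfect cube, so E-series; the 4-jet and mu = 7 give E_7.

E7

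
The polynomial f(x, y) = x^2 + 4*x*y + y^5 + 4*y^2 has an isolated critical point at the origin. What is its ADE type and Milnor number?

Type A_4, Milnor number mu = 4.

The Hessian of f at 0 has rank 1. Corank 1: A-series; mu = 4 gives A_4.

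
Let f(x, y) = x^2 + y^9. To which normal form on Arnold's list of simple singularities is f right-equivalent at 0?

The Hessian of f at 0 has rank 1. Corank 1: A-series; mu = 8 gives A_8.

A_{8}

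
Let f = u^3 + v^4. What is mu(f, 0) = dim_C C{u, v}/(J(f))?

6

The Hessian of f at 0 has rank 0. Corank 2; j^3 = u^3 is a perfect cube, so E-series; the 4-jet and mu = 6 give E_6.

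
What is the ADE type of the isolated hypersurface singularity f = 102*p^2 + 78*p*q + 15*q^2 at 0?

A_{1}

The Hessian of f at 0 is [[204, 78], [78, 30]] with rank 2, so corank 0. A Groebner basis of the Jacobian ideal J(f) in C{p,q} is {p, q}; counting standard monomials gives mu = 1. Corank 0: nondegenerate Morse point, so A_1.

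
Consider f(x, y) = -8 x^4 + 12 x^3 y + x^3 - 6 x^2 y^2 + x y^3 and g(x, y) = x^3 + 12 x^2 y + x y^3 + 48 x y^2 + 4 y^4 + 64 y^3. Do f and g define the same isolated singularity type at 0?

The Hessian of f at 0 is [[0, 0], [0, 0]] with rank 0, so corank 2. A Groebner basis of the Jacobian ideal J(f) in C{x,y} is {3*x^2/4 + y^4 + y^3/4, x^3, x^2*y - x^2/4 - y^3/12, -x^2 + x*y^2 - y^3/3}; counting standard monomials gives mu = 7. Corank 2; j^3 = x^3 is a perfect cube, so E-series; the 4-jet and mu = 7 give E_7. The Hessian of g at 0 is [[0, 0], [0, 0]] with rank 0, so corank 2. A Groebner basis of the Jacobian ideal J(g) in C{x,y} is {x^3 + 12*x^2*y + 384*x^2 + 3072*x*y + 6144*y^2, -12*x^2 + x*y^2 - 96*x*y - 192*y^2, 3*x^2 + 24*x*y + y^3 + 48*y^2}; counting standard monomials gives mu = 7. Corank 2; j^3 = (x + 4*y)^3 is a perfect cube, so E-series; the 4-jet and mu = 7 give E_7. Both have type E_7, hence right-equivalent.

Yes.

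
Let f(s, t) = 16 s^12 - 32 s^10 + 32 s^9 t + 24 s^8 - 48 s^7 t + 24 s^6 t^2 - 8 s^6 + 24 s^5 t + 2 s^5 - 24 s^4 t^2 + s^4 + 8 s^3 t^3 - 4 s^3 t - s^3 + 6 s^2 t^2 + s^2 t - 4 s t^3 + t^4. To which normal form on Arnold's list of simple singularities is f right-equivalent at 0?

D_{5}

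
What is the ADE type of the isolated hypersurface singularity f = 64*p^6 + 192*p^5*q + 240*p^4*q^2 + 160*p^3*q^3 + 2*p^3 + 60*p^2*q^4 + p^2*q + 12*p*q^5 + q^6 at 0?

The Hessian of f at 0 has rank 0. Corank 2; j^3 = p^2*(2*p + q) has shape L^2 M (L != M), so D-series; mu = 7 gives D_7.

D_{7}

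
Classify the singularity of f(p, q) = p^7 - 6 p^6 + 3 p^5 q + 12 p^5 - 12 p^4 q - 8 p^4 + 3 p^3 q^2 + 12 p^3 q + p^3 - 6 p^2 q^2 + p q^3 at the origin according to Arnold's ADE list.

The Hessian of f at 0 has rank 0. Corank 2; j^3 = p^3 is a perfect cube, so E-series; the 4-jet and mu = 7 give E_7.

E_7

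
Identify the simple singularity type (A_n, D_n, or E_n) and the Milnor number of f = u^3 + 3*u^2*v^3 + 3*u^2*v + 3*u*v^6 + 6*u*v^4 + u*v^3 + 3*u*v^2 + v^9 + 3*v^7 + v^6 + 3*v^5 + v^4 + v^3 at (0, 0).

Type E_7, Milnor number mu = 7.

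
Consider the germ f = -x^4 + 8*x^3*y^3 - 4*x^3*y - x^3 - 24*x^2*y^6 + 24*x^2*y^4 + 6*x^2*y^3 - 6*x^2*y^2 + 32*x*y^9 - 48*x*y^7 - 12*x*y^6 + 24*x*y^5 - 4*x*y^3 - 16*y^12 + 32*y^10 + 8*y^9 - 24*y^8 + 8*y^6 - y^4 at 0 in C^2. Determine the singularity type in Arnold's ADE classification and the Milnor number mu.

Type E6, Milnor number mu = 6.

The Hessian of f at 0 is [[0, 0], [0, 0]] with rank 0, so corank 2. A Groebner basis of the Jacobian ideal J(f) in C{x,y} is {y^4, x*y^2 + y^3/3, x^2}; counting standard monomials gives mu = 6. Corank 2; j^3 = -x^3 is a perfect cube, so E-series; the 4-jet and mu = 6 give E_6.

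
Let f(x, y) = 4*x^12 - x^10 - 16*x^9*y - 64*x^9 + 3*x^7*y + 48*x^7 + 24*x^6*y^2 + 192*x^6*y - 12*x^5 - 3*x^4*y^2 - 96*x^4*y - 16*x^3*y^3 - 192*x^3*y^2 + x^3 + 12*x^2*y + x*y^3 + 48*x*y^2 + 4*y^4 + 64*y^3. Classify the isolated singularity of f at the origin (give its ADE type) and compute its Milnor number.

Type E_{7}, Milnor number mu = 7.

The Hessian of f at 0 has rank 0. Corank 2; j^3 = (x + 4*y)^3 is a perfect cube, so E-series; the 4-jet and mu = 7 give E_7.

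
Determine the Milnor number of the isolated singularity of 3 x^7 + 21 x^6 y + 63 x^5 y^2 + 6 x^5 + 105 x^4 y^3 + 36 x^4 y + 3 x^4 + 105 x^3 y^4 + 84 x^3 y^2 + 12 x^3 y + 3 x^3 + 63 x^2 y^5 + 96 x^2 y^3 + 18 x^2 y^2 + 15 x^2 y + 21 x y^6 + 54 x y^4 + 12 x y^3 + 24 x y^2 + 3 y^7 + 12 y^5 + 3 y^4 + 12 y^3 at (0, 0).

The Hessian of f at 0 has rank 0. Corank 2; j^3 = 3*(x + y)*(x + 2*y)^2 has shape L^2 M (L != M), so D-series; mu = 5 gives D_5.

5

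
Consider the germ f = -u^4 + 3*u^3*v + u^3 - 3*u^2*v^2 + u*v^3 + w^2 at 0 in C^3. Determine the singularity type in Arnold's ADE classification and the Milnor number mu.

The Hessian of f at 0 has rank 1. Corank 2; j^3 = u^3 is a perfect cube, so E-series; the 4-jet and mu = 7 give E_7.

Type E7, Milnor number mu = 7.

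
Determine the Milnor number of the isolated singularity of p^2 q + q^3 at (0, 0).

The Hessian of f at 0 has rank 0. Corank 2; j^3 = q*(p^2 + q^2) splits into three distinct lines over C (the quadratic factor has nonzero discriminant), so D_4.

4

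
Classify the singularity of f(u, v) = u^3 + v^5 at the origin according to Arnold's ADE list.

E_8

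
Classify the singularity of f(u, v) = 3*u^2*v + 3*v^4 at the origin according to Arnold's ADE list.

D5

The Hessian of f at 0 has rank 0. Corank 2; j^3 = 3*u^2*v has shape L^2 M (L != M), so D-series; mu = 5 gives D_5.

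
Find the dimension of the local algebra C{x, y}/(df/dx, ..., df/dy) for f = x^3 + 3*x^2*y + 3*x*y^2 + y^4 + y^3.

6

The Hessian of f at 0 has rank 0. Corank 2; j^3 = (x + y)^3 is a perfect cube, so E-series; the 4-jet and mu = 6 give E_6.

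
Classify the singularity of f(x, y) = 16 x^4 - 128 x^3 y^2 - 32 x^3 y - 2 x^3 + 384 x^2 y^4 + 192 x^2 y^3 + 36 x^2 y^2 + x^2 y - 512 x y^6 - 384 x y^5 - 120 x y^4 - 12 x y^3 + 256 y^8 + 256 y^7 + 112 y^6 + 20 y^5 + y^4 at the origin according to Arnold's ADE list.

D_5

The Hessian of f at 0 is [[0, 0], [0, 0]] with rank 0, so corank 2. A Groebner basis of the Jacobian ideal J(f) in C{x,y} is {x*y^2, x*y/6 + y^3, x^2 - 2*x*y/3}; counting standard monomials gives mu = 5. Corank 2; j^3 = -x^2*(2*x - y) has shape L^2 M (L != M), so D-series; mu = 5 gives D_5.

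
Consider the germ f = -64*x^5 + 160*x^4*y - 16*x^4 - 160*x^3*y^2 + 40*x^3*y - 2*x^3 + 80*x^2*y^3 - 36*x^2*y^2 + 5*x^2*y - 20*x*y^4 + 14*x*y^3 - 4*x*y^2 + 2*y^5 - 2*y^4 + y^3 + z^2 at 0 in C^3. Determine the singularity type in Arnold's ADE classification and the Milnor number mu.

Type D6, Milnor number mu = 6.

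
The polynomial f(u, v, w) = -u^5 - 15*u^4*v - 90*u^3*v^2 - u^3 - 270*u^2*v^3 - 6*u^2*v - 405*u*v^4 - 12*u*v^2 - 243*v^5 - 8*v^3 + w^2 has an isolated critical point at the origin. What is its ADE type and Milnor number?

The Hessian of f at 0 is [[0, 0, 0], [0, 0, 0], [0, 0, 2]] with rank 1, so corank 2. A Groebner basis of the Jacobian ideal J(f) in C{u,v,w} is {v^5, u*v^3 + 9*v^4/4, u^2 + 4*u*v + 4*v^2, w}; counting standard monomials gives mu = 8. Corank 2; j^3 = -(u + 2*v)^3 is a perfect cube, so E-series; the 5-jet and mu = 8 give E_8.

Type E_8, Milnor number mu = 8.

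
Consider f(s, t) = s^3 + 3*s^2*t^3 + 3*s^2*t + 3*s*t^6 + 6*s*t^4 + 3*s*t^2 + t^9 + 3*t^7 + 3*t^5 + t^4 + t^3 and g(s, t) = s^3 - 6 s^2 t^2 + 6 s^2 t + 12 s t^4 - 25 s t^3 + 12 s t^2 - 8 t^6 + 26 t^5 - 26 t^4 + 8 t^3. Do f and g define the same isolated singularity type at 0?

The Hessian of f at 0 is [[0, 0], [0, 0]] with rank 0, so corank 2. A Groebner basis of the Jacobian ideal J(f) in C{s,t} is {t^3, s^2 + 2*s*t + t^2}; counting standard monomials gives mu = 6. Corank 2; j^3 = (s + t)^3 is a perfect cube, so E-series; the 4-jet and mu = 6 give E_6. The Hessian of g at 0 is [[0, 0], [0, 0]] with rank 0, so corank 2. A Groebner basis of the Jacobian ideal J(g) in C{s,t} is {-s^2/4 - s*t + t^4 + t^3/12 - t^2, s^3 - 11*s^2/2 - 22*s*t + 59*t^3/6 - 22*t^2, s^2*t + 23*s^2/12 + 23*s*t/3 - 167*t^3/36 + 23*t^2/3, -s^2/2 + s*t^2 - 2*s*t + 13*t^3/6 - 2*t^2}; counting standard monomials gives mu = 7. Corank 2; j^3 = (s + 2*t)^3 is a perfect cube, so E-series; the 4-jet and mu = 7 give E_7. f is E_6 but g is E_7, hence not right-equivalent.

No.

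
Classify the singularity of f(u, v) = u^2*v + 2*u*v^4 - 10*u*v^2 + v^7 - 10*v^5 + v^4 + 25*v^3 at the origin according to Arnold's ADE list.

D_{5}

The Hessian of f at 0 has rank 0. Corank 2; j^3 = v*(u - 5*v)^2 has shape L^2 M (L != M), so D-series; mu = 5 gives D_5.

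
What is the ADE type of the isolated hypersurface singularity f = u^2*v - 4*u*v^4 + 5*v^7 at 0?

D_8

The Hessian of f at 0 has rank 0. Corank 2; j^3 = u^2*v has shape L^2 M (L != M), so D-series; mu = 8 gives D_8.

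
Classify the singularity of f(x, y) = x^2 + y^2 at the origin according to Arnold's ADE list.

The Hessian of f at 0 has rank 2. Corank 0: nondegenerate Morse point, so A_1.

A_{1}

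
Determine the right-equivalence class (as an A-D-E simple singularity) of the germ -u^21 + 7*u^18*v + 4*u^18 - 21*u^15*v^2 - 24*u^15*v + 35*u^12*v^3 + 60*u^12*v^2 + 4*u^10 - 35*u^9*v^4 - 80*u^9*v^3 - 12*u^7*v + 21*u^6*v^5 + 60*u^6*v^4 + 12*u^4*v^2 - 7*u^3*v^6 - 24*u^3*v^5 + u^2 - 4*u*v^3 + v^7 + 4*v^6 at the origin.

The Hessian of f at 0 has rank 1. Corank 1: A-series; mu = 6 gives A_6.

A_6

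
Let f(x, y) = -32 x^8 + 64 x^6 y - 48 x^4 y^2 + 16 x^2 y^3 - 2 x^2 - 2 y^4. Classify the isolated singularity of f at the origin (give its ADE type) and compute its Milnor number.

Type A3, Milnor number mu = 3.

The Hessian of f at 0 has rank 1. Corank 1: A-series; mu = 3 gives A_3.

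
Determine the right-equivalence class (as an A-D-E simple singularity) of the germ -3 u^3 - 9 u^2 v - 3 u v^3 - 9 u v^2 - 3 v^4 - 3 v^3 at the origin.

E7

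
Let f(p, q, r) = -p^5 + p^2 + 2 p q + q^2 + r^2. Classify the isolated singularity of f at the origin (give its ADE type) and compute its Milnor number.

Type A_{4}, Milnor number mu = 4.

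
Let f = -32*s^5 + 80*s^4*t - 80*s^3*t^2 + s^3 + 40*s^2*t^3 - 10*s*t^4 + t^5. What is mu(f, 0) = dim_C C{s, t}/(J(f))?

The Hessian of f at 0 has rank 0. Corank 2; j^3 = s^3 is a perfect cube, so E-series; the 5-jet and mu = 8 give E_8.

8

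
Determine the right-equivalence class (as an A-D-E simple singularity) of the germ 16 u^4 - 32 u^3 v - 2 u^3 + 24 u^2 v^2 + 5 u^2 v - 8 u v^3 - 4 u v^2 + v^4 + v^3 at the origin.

D5

The Hessian of f at 0 has rank 0. Corank 2; j^3 = -(u - v)^2*(2*u - v) has shape L^2 M (L != M), so D-series; mu = 5 gives D_5.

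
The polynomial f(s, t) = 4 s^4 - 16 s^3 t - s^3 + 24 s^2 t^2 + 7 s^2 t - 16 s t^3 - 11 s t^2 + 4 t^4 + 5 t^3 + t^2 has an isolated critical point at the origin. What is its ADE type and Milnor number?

Type A_{2}, Milnor number mu = 2.

The Hessian of f at 0 is [[0, 0], [0, 2]] with rank 1, so corank 1. A Groebner basis of the Jacobian ideal J(f) in C{s,t} is {s^2, t}; counting standard monomials gives mu = 2. Corank 1: A-series; mu = 2 gives A_2.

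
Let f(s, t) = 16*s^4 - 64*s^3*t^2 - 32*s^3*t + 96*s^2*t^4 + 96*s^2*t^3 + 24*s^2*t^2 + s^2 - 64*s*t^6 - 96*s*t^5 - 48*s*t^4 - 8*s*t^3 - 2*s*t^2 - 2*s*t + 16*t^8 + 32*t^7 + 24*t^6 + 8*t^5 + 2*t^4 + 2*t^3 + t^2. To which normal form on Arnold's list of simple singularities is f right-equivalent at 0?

The Hessian of f at 0 is [[2, -2], [-2, 2]] with rank 1, so corank 1. A Groebner basis of the Jacobian ideal J(f) in C{s,t} is {s^2 - s + t, s*t - s + t, -s + t^2 + t}; counting standard monomials gives mu = 3. Corank 1: A-series; mu = 3 gives A_3.

A3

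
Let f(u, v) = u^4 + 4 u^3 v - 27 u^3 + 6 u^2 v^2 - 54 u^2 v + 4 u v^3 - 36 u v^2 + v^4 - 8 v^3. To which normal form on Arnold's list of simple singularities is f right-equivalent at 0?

E_6

The Hessian of f at 0 has rank 0. Corank 2; j^3 = -(3*u + 2*v)^3 is a perfect cube, so E-series; the 4-jet and mu = 6 give E_6.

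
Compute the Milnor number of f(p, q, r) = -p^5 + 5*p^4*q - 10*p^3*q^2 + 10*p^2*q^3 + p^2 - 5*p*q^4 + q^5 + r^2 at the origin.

The Hessian of f at 0 is [[2, 0, 0], [0, 0, 0], [0, 0, 2]] with rank 2, so corank 1. A Groebner basis of the Jacobian ideal J(f) in C{p,q,r} is {q^4, p, r}; counting standard monomials gives mu = 4. Corank 1: A-series; mu = 4 gives A_4.

4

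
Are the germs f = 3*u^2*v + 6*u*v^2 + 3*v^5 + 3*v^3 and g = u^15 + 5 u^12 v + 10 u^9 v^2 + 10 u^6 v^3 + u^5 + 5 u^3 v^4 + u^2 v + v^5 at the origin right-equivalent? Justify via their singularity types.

Yes.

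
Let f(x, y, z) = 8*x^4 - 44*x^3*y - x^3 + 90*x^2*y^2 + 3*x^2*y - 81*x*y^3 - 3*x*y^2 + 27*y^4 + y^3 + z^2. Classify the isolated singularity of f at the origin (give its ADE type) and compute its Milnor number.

Type E7, Milnor number mu = 7.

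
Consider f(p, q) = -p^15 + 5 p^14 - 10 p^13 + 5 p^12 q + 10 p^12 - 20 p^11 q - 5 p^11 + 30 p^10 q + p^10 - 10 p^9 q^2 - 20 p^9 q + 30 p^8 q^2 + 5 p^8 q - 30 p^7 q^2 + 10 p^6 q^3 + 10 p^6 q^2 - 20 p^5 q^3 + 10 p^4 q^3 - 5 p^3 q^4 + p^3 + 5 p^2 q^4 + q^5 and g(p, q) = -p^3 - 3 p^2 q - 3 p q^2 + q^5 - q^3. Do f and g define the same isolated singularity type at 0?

Yes.

The Hessian of f at 0 has rank 0. Corank 2; j^3 = p^3 is a perfect cube, so E-series; the 5-jet and mu = 8 give E_8. The Hessian of g at 0 has rank 0. Corank 2; j^3 = -(p + q)^3 is a perfect cube, so E-series; the 5-jet and mu = 8 give E_8. Both have type E_8, hence right-equivalent.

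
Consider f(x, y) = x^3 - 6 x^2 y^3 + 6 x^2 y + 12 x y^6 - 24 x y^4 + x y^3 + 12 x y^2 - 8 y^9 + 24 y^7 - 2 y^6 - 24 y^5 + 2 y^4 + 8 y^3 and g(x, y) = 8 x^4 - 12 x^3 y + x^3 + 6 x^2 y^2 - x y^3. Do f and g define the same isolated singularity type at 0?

Yes.

The Hessian of f at 0 is [[0, 0], [0, 0]] with rank 0, so corank 2. A Groebner basis of the Jacobian ideal J(f) in C{x,y} is {x^3 + 6*x^2*y + 48*x^2 + 192*x*y + 192*y^2, -6*x^2 + x*y^2 - 24*x*y - 24*y^2, 3*x^2 + 12*x*y + y^3 + 12*y^2}; counting standard monomials gives mu = 7. Corank 2; j^3 = (x + 2*y)^3 is a perfect cube, so E-series; the 4-jet and mu = 7 give E_7. The Hessian of g at 0 is [[0, 0], [0, 0]] with rank 0, so corank 2. A Groebner basis of the Jacobian ideal J(g) in C{x,y} is {3*x^2/4 + y^4 - y^3/4, x^3, x^2*y + x^2/4 - y^3/12, x^2 + x*y^2 - y^3/3}; counting standard monomials gives mu = 7. Corank 2; j^3 = x^3 is a perfect cube, so E-series; the 4-jet and mu = 7 give E_7. Both have type E_7, hence right-equivalent.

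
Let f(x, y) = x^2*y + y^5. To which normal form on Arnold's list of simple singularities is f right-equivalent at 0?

D_{6}

The Hessian of f at 0 is [[0, 0], [0, 0]] with rank 0, so corank 2. A Groebner basis of the Jacobian ideal J(f) in C{x,y} is {x^2/5 + y^4, x^3, x*y}; counting standard monomials gives mu = 6. Corank 2; j^3 = x^2*y has shape L^2 M (L != M), so D-series; mu = 6 gives D_6.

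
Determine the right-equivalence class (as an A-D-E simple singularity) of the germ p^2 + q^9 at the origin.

The Hessian of f at 0 has rank 1. Corank 1: A-series; mu = 8 gives A_8.

A8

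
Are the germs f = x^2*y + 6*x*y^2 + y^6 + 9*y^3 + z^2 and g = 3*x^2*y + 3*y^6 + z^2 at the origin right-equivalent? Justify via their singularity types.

The Hessian of f at 0 is [[0, 0, 0], [0, 0, 0], [0, 0, 2]] with rank 1, so corank 2. A Groebner basis of the Jacobian ideal J(f) in C{x,y,z} is {x^2/6 + y^5 - 3*y^2/2, x^3 + 27*y^3, x*y + 3*y^2, z}; counting standard monomials gives mu = 7. Corank 2; j^3 = y*(x + 3*y)^2 has shape L^2 M (L != M), so D-series; mu = 7 gives D_7. The Hessian of g at 0 is [[0, 0, 0], [0, 0, 0], [0, 0, 2]] with rank 1, so corank 2. A Groebner basis of the Jacobian ideal J(g) in C{x,y,z} is {x^2/6 + y^5, x^3, x*y, z}; counting standard monomials gives mu = 7. Corank 2; j^3 = 3*x^2*y has shape L^2 M (L != M), so D-series; mu = 7 gives D_7. Both have type D_7, hence right-equivalent.

Yes.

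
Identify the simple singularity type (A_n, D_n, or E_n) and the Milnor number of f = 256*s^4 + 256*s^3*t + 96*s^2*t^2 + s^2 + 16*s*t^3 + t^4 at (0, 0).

Type A_{3}, Milnor number mu = 3.

The Hessian of f at 0 is [[2, 0], [0, 0]] with rank 1, so corank 1. A Groebner basis of the Jacobian ideal J(f) in C{s,t} is {t^3, s}; counting standard monomials gives mu = 3. Corank 1: A-series; mu = 3 gives A_3.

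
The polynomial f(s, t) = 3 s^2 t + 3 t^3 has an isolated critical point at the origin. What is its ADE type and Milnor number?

Type D4, Milnor number mu = 4.

The Hessian of f at 0 is [[0, 0], [0, 0]] with rank 0, so corank 2. A Groebner basis of the Jacobian ideal J(f) in C{s,t} is {t^3, s^2 + 3*t^2, s*t}; counting standard monomials gives mu = 4. Corank 2; j^3 = 3*t*(s^2 + t^2) splits into three distinct lines over C (the quadratic factor has nonzero discriminant), so D_4.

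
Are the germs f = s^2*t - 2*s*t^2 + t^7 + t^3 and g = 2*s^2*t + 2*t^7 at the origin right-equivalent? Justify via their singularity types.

Yes.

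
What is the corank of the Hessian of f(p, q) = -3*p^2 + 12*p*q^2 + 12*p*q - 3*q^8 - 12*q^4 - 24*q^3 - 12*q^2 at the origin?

Hessian at 0 has rank 1.

1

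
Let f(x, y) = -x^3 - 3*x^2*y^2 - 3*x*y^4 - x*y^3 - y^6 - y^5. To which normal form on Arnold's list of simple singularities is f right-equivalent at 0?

The Hessian of f at 0 has rank 0. Corank 2; j^3 = -x^3 is a perfect cube, so E-series; the 4-jet and mu = 7 give E_7.

E_7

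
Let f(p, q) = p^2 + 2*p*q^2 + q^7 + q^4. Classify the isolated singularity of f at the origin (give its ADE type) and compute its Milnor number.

The Hessian of f at 0 has rank 1. Corank 1: A-series; mu = 6 gives A_6.

Type A_6, Milnor number mu = 6.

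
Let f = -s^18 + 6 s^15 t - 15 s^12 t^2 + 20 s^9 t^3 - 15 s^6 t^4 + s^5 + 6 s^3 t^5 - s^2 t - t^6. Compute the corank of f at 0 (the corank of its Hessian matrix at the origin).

The Hessian at 0 is [[0, 0], [0, 0]] of rank 0; hence corank 2.

2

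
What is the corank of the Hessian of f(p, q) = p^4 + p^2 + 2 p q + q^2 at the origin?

1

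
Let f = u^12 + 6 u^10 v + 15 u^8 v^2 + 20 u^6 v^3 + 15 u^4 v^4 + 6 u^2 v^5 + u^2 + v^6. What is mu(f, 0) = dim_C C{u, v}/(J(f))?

5

The Hessian of f at 0 has rank 1. Corank 1: A-series; mu = 5 gives A_5.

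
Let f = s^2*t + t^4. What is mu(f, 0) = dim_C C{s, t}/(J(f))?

The Hessian of f at 0 is [[0, 0], [0, 0]] with rank 0, so corank 2. A Groebner basis of the Jacobian ideal J(f) in C{s,t} is {s^3, s^2/4 + t^3, s*t}; counting standard monomials gives mu = 5. Corank 2; j^3 = s^2*t has shape L^2 M (L != M), so D-series; mu = 5 gives D_5.

5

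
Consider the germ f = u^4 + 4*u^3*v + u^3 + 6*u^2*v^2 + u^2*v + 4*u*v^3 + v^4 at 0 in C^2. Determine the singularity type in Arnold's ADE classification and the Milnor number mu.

The Hessian of f at 0 is [[0, 0], [0, 0]] with rank 0, so corank 2. A Groebner basis of the Jacobian ideal J(f) in C{u,v} is {u*v^2, -u*v/4 + v^3, u^2 + u*v}; counting standard monomials gives mu = 5. Corank 2; j^3 = u^2*(u + v) has shape L^2 M (L != M), so D-series; mu = 5 gives D_5.

Type D_5, Milnor number mu = 5.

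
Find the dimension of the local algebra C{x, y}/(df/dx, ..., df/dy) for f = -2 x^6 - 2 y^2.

The Hessian of f at 0 is [[0, 0], [0, -4]] with rank 1, so corank 1. A Groebner basis of the Jacobian ideal J(f) in C{x,y} is {x^5, y}; counting standard monomials gives mu = 5. Corank 1: A-series; mu = 5 gives A_5.

5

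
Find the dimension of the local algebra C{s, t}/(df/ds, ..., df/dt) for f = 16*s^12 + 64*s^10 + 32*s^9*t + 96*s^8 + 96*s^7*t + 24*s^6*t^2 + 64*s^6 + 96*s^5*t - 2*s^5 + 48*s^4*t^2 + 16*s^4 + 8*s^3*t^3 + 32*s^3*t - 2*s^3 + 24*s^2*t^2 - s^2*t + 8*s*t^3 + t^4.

5

The Hessian of f at 0 is [[0, 0], [0, 0]] with rank 0, so corank 2. A Groebner basis of the Jacobian ideal J(f) in C{s,t} is {s*t^2, s*t/8 + t^3, s^2 + s*t/2}; counting standard monomials gives mu = 5. Corank 2; j^3 = -s^2*(2*s + t) has shape L^2 M (L != M), so D-series; mu = 5 gives D_5.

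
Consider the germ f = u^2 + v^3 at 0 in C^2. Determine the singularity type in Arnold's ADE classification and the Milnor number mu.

Type A_{2}, Milnor number mu = 2.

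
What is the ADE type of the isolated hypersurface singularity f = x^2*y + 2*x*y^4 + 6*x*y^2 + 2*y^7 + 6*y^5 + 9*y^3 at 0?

D_8

The Hessian of f at 0 has rank 0. Corank 2; j^3 = y*(x + 3*y)^2 has shape L^2 M (L != M), so D-series; mu = 8 gives D_8.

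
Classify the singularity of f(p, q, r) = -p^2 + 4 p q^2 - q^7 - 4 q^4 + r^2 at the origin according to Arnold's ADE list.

The Hessian of f at 0 is [[-2, 0, 0], [0, 0, 0], [0, 0, 2]] with rank 2, so corank 1. A Groebner basis of the Jacobian ideal J(f) in C{p,q,r} is {p^3, -p/2 + q^2, r}; counting standard monomials gives mu = 6. Corank 1: A-series; mu = 6 gives A_6.

A_6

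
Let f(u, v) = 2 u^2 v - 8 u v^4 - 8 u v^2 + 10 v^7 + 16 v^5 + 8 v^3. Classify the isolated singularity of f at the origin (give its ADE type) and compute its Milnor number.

Type D8, Milnor number mu = 8.

The Hessian of f at 0 is [[0, 0], [0, 0]] with rank 0, so corank 2. A Groebner basis of the Jacobian ideal J(f) in C{u,v} is {2*u^2/3 + u*v^3 - 11*u*v/3 + 14*v^2/3, -u*v/2 + v^4 + v^2, u^3 - 12*u*v^2 + 16*v^3, u^2*v - 4*u*v^2 + 4*v^3}; counting standard monomials gives mu = 8. Corank 2; j^3 = 2*v*(u - 2*v)^2 has shape L^2 M (L != M), so D-series; mu = 8 gives D_8.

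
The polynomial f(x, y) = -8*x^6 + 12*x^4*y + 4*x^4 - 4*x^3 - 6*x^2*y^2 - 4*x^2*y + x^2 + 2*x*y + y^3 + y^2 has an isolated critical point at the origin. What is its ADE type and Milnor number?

Type A_{2}, Milnor number mu = 2.

The Hessian of f at 0 is [[2, 2], [2, 2]] with rank 1, so corank 1. A Groebner basis of the Jacobian ideal J(f) in C{x,y} is {y^2, x + y}; counting standard monomials gives mu = 2. Corank 1: A-series; mu = 2 gives A_2.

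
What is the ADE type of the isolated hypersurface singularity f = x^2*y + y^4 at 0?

The Hessian of f at 0 has rank 0. Corank 2; j^3 = x^2*y has shape L^2 M (L != M), so D-series; mu = 5 gives D_5.

D_{5}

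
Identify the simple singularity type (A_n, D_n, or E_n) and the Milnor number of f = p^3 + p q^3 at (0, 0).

Type E7, Milnor number mu = 7.

The Hessian of f at 0 has rank 0. Corank 2; j^3 = p^3 is a perfect cube, so E-series; the 4-jet and mu = 7 give E_7.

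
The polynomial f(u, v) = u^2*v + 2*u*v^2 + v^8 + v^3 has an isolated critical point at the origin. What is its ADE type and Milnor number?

Type D9, Milnor number mu = 9.

The Hessian of f at 0 has rank 0. Corank 2; j^3 = v*(u + v)^2 has shape L^2 M (L != M), so D-series; mu = 9 gives D_9.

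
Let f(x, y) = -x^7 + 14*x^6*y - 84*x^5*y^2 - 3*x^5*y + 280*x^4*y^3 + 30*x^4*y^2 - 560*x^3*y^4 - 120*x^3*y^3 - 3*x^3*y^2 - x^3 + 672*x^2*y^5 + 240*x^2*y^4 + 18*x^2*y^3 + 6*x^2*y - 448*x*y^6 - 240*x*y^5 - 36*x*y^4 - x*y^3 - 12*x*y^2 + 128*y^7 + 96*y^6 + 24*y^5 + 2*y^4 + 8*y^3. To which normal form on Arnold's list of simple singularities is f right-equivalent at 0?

The Hessian of f at 0 is [[0, 0], [0, 0]] with rank 0, so corank 2. A Groebner basis of the Jacobian ideal J(f) in C{x,y} is {x^3 - 6*x^2*y - 48*x^2 + 192*x*y - 192*y^2, 6*x^2 + x*y^2 - 24*x*y + 24*y^2, 3*x^2 - 12*x*y + y^3 + 12*y^2}; counting standard monomials gives mu = 7. Corank 2; j^3 = -(x - 2*y)^3 is a perfect cube, so E-series; the 4-jet and mu = 7 give E_7.

E7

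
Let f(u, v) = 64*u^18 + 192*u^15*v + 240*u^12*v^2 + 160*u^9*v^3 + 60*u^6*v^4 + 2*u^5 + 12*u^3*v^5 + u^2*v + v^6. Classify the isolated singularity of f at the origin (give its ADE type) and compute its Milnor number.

Type D_{7}, Milnor number mu = 7.

The Hessian of f at 0 has rank 0. Corank 2; j^3 = u^2*v has shape L^2 M (L != M), so D-series; mu = 7 gives D_7.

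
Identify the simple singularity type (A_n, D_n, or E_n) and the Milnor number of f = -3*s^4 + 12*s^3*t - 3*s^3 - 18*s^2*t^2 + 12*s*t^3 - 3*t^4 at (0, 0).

Type E6, Milnor number mu = 6.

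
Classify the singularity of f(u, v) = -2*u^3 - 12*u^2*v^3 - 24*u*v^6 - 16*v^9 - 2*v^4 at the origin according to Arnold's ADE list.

E6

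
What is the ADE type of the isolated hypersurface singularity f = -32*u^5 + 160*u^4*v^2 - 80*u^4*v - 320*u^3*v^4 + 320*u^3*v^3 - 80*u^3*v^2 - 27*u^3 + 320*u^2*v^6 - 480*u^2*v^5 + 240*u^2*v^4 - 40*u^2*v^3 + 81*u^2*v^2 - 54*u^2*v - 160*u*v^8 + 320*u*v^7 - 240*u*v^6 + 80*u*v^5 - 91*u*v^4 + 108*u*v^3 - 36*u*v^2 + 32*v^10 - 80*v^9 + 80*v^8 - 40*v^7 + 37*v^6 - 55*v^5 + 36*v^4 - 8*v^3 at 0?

The Hessian of f at 0 has rank 0. Corank 2; j^3 = -(3*u + 2*v)^3 is a perfect cube, so E-series; the 5-jet and mu = 8 give E_8.

E_{8}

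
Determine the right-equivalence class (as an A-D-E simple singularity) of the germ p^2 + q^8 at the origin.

A_{7}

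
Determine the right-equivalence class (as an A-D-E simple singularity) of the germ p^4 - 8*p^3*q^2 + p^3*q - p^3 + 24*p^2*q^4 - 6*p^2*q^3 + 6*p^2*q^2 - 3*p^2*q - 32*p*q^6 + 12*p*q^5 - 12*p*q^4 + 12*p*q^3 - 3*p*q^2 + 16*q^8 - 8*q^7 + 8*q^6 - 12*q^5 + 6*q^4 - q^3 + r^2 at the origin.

The Hessian of f at 0 has rank 1. Corank 2; j^3 = -(p + q)^3 is a perfect cube, so E-series; the 4-jet and mu = 7 give E_7.

E_7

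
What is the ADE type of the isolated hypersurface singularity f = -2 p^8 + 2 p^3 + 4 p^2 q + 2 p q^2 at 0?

D_9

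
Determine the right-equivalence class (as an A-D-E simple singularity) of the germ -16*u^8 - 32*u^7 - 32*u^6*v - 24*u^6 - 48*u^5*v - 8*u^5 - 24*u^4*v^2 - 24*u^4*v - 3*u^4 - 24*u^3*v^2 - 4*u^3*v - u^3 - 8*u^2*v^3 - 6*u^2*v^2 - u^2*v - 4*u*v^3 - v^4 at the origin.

D_5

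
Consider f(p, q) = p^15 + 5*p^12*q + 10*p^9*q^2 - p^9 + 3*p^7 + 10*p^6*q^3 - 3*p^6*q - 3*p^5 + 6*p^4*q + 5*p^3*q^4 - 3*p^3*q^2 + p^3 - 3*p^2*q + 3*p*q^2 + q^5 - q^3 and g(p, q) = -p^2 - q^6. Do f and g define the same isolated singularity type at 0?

No.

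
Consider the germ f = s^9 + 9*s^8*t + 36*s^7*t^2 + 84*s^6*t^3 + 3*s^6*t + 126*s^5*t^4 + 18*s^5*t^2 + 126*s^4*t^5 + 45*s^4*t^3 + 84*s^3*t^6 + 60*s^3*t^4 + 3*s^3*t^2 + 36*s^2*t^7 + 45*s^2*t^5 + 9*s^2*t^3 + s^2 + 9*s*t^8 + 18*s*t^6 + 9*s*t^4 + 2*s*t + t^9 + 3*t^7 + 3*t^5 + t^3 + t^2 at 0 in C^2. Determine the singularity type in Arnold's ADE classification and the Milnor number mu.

Type A_2, Milnor number mu = 2.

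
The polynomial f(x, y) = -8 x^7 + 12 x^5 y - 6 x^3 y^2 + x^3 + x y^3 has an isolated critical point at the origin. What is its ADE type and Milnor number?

Type E_{7}, Milnor number mu = 7.

The Hessian of f at 0 is [[0, 0], [0, 0]] with rank 0, so corank 2. A Groebner basis of the Jacobian ideal J(f) in C{x,y} is {x^3, x*y^2, 3*x^2 + y^3}; counting standard monomials gives mu = 7. Corank 2; j^3 = x^3 is a perfect cube, so E-series; the 4-jet and mu = 7 give E_7.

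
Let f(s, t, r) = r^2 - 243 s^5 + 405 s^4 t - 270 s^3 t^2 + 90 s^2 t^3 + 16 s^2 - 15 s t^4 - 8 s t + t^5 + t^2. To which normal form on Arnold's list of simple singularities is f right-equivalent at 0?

A_4

The Hessian of f at 0 is [[32, -8, 0], [-8, 2, 0], [0, 0, 2]] with rank 2, so corank 1. A Groebner basis of the Jacobian ideal J(f) in C{s,t,r} is {t^4, s - t/4, r}; counting standard monomials gives mu = 4. Corank 1: A-series; mu = 4 gives A_4.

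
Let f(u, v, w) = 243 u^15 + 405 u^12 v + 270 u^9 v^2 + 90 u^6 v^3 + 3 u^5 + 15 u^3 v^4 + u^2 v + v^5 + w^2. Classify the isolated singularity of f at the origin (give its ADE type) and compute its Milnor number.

Type D6, Milnor number mu = 6.

The Hessian of f at 0 has rank 1. Corank 2; j^3 = u^2*v has shape L^2 M (L != M), so D-series; mu = 6 gives D_6.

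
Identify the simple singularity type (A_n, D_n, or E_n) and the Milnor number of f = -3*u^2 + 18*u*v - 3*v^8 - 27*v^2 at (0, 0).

The Hessian of f at 0 is [[-6, 18], [18, -54]] with rank 1, so corank 1. A Groebner basis of the Jacobian ideal J(f) in C{u,v} is {v^7, u - 3*v}; counting standard monomials gives mu = 7. Corank 1: A-series; mu = 7 gives A_7.

Type A7, Milnor number mu = 7.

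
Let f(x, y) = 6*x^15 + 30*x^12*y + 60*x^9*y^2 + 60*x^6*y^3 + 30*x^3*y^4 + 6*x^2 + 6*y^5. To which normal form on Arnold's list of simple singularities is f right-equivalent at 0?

The Hessian of f at 0 has rank 1. Corank 1: A-series; mu = 4 gives A_4.

A_{4}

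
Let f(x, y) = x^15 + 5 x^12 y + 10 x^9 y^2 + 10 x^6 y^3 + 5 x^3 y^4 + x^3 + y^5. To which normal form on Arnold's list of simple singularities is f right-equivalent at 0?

The Hessian of f at 0 has rank 0. Corank 2; j^3 = x^3 is a perfect cube, so E-series; the 5-jet and mu = 8 give E_8.

E8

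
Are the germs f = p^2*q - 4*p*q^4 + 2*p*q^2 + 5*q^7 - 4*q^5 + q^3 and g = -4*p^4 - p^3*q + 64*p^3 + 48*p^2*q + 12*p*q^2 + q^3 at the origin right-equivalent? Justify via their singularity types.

The Hessian of f at 0 has rank 0. Corank 2; j^3 = q*(p + q)^2 has shape L^2 M (L != M), so D-series; mu = 8 gives D_8. The Hessian of g at 0 has rank 0. Corank 2; j^3 = (4*p + q)^3 is a perfect cube, so E-series; the 4-jet and mu = 7 give E_7. f is D_8 but g is E_7, hence not right-equivalent.

No.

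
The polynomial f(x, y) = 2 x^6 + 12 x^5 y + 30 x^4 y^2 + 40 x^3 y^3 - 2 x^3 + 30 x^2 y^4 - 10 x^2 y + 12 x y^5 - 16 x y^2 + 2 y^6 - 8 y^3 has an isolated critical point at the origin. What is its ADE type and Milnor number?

Type D_7, Milnor number mu = 7.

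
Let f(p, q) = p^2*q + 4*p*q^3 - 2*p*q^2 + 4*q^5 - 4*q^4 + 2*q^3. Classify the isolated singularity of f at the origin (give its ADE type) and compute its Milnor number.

Type D4, Milnor number mu = 4.

The Hessian of f at 0 is [[0, 0], [0, 0]] with rank 0, so corank 2. A Groebner basis of the Jacobian ideal J(f) in C{p,q} is {q^3, p^2 + 2*q^2, p*q - q^2}; counting standard monomials gives mu = 4. Corank 2; j^3 = q*(p^2 - 2*p*q + 2*q^2) splits into three distinct lines over C (the quadratic factor has nonzero discriminant), so D_4.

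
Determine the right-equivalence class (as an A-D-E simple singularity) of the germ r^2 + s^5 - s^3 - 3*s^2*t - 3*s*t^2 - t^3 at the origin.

The Hessian of f at 0 has rank 1. Corank 2; j^3 = -(s + t)^3 is a perfect cube, so E-series; the 5-jet and mu = 8 give E_8.

E_{8}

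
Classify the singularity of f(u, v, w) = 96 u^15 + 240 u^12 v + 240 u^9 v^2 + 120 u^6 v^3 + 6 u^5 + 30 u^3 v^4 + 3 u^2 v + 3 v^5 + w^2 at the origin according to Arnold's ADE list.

D6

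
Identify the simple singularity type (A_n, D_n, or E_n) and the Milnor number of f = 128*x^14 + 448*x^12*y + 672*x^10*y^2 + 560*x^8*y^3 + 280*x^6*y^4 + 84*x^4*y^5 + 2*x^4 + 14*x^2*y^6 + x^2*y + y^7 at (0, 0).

Type D_{8}, Milnor number mu = 8.

The Hessian of f at 0 has rank 0. Corank 2; j^3 = x^2*y has shape L^2 M (L != M), so D-series; mu = 8 gives D_8.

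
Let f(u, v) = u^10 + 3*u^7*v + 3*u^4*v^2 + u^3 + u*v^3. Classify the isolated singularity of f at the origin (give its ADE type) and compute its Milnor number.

The Hessian of f at 0 is [[0, 0], [0, 0]] with rank 0, so corank 2. A Groebner basis of the Jacobian ideal J(f) in C{u,v} is {u^3, u*v^2, 3*u^2 + v^3}; counting standard monomials gives mu = 7. Corank 2; j^3 = u^3 is a perfect cube, so E-series; the 4-jet and mu = 7 give E_7.

Type E_{7}, Milnor number mu = 7.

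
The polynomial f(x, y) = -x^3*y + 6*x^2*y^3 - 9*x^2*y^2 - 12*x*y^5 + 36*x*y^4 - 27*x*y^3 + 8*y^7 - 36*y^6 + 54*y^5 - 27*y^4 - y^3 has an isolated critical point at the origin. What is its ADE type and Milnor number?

The Hessian of f at 0 has rank 0. Corank 2; j^3 = -y^3 is a perfect cube, so E-series; the 4-jet and mu = 7 give E_7.

Type E_7, Milnor number mu = 7.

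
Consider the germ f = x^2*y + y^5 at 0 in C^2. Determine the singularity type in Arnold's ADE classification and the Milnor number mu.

The Hessian of f at 0 is [[0, 0], [0, 0]] with rank 0, so corank 2. A Groebner basis of the Jacobian ideal J(f) in C{x,y} is {x^2/5 + y^4, x^3, x*y}; counting standard monomials gives mu = 6. Corank 2; j^3 = x^2*y has shape L^2 M (L != M), so D-series; mu = 6 gives D_6.

Type D_6, Milnor number mu = 6.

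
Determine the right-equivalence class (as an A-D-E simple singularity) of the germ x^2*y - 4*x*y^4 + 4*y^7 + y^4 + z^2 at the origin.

The Hessian of f at 0 has rank 1. Corank 2; j^3 = x^2*y has shape L^2 M (L != M), so D-series; mu = 5 gives D_5.

D5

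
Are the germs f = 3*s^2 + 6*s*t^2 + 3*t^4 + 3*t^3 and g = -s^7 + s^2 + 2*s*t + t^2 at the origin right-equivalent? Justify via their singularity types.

No.

The Hessian of f at 0 is [[6, 0], [0, 0]] with rank 1, so corank 1. A Groebner basis of the Jacobian ideal J(f) in C{s,t} is {t^2, s}; counting standard monomials gives mu = 2. Corank 1: A-series; mu = 2 gives A_2. The Hessian of g at 0 is [[2, 2], [2, 2]] with rank 1, so corank 1. A Groebner basis of the Jacobian ideal J(g) in C{s,t} is {t^6, s + t}; counting standard monomials gives mu = 6. Corank 1: A-series; mu = 6 gives A_6. f is A_2 but g is A_6, hence not right-equivalent.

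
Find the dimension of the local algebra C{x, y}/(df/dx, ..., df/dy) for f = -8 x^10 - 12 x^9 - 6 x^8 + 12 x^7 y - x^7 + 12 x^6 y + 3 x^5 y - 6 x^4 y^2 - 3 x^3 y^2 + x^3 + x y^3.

7

The Hessian of f at 0 has rank 0. Corank 2; j^3 = x^3 is a perfect cube, so E-series; the 4-jet and mu = 7 give E_7.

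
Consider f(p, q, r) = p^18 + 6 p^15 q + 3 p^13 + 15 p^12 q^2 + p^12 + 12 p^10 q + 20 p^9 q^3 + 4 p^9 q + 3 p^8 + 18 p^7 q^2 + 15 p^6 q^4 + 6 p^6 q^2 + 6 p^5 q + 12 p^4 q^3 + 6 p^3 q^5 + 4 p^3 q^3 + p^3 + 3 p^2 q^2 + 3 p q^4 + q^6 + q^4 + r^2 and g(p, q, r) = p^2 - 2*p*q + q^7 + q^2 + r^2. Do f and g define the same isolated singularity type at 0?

No.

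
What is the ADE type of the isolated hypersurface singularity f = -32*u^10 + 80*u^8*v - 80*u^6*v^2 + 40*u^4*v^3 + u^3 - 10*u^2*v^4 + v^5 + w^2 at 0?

E8

The Hessian of f at 0 has rank 1. Corank 2; j^3 = u^3 is a perfect cube, so E-series; the 5-jet and mu = 8 give E_8.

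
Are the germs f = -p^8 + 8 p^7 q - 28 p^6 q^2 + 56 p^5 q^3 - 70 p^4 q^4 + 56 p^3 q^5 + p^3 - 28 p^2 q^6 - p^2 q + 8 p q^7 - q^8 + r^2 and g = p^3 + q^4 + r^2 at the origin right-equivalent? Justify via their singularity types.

The Hessian of f at 0 is [[0, 0, 0], [0, 0, 0], [0, 0, 2]] with rank 1, so corank 2. A Groebner basis of the Jacobian ideal J(f) in C{p,q,r} is {p*q/8 + q^7, p*q^2, p^2 - p*q, r}; counting standard monomials gives mu = 9. Corank 2; j^3 = p^2*(p - q) has shape L^2 M (L != M), so D-series; mu = 9 gives D_9. The Hessian of g at 0 is [[0, 0, 0], [0, 0, 0], [0, 0, 2]] with rank 1, so corank 2. A Groebner basis of the Jacobian ideal J(g) in C{p,q,r} is {q^3, p^2, r}; counting standard monomials gives mu = 6. Corank 2; j^3 = p^3 is a perfect cube, so E-series; the 4-jet and mu = 6 give E_6. f is D_9 but g is E_6, hence not right-equivalent.

No.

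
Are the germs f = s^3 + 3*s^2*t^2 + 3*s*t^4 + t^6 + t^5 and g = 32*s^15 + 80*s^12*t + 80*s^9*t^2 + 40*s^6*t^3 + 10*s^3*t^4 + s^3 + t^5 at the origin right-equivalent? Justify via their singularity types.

Yes.

The Hessian of f at 0 has rank 0. Corank 2; j^3 = s^3 is a perfect cube, so E-series; the 5-jet and mu = 8 give E_8. The Hessian of g at 0 has rank 0. Corank 2; j^3 = s^3 is a perfect cube, so E-series; the 5-jet and mu = 8 give E_8. Both have type E_8, hence right-equivalent.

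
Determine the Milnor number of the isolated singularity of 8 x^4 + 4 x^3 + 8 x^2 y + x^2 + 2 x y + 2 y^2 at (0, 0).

1

The Hessian of f at 0 is [[2, 2], [2, 4]] with rank 2, so corank 0. A Groebner basis of the Jacobian ideal J(f) in C{x,y} is {x, y}; counting standard monomials gives mu = 1. Corank 0: nondegenerate Morse point, so A_1.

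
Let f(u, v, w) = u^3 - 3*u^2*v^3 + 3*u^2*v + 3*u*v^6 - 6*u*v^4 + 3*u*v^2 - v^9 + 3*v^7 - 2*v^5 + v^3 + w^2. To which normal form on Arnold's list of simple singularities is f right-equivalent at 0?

The Hessian of f at 0 is [[0, 0, 0], [0, 0, 0], [0, 0, 2]] with rank 1, so corank 2. A Groebner basis of the Jacobian ideal J(f) in C{u,v,w} is {-u^2/2 + u*v^3 - u*v - v^2/2, v^4, u^3 - 3*u*v^2 - 2*v^3, u^2*v + 2*u*v^2 + v^3, w}; counting standard monomials gives mu = 8. Corank 2; j^3 = (u + v)^3 is a perfect cube, so E-series; the 5-jet and mu = 8 give E_8.

E8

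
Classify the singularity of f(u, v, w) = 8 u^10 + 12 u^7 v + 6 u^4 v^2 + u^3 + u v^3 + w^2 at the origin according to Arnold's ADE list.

The Hessian of f at 0 is [[0, 0, 0], [0, 0, 0], [0, 0, 2]] with rank 1, so corank 2. A Groebner basis of the Jacobian ideal J(f) in C{u,v,w} is {u^3, u*v^2, 3*u^2 + v^3, w}; counting standard monomials gives mu = 7. Corank 2; j^3 = u^3 is a perfect cube, so E-series; the 4-jet and mu = 7 give E_7.

E_7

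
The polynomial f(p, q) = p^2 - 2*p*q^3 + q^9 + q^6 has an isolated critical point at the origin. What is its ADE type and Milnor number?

The Hessian of f at 0 has rank 1. Corank 1: A-series; mu = 8 gives A_8.

Type A_{8}, Milnor number mu = 8.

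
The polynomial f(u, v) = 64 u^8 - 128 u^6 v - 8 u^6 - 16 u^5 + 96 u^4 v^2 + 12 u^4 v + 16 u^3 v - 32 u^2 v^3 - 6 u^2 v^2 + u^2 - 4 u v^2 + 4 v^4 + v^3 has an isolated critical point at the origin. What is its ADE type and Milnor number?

The Hessian of f at 0 is [[2, 0], [0, 0]] with rank 1, so corank 1. A Groebner basis of the Jacobian ideal J(f) in C{u,v} is {v^2, u}; counting standard monomials gives mu = 2. Corank 1: A-series; mu = 2 gives A_2.

Type A_2, Milnor number mu = 2.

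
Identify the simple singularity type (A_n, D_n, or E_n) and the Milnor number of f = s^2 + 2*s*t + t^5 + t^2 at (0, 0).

The Hessian of f at 0 has rank 1. Corank 1: A-series; mu = 4 gives A_4.

Type A_{4}, Milnor number mu = 4.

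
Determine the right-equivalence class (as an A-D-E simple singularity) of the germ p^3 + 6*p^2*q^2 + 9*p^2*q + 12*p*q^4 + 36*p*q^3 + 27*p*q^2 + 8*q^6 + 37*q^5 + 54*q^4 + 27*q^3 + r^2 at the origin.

The Hessian of f at 0 is [[0, 0, 0], [0, 0, 0], [0, 0, 2]] with rank 1, so corank 2. A Groebner basis of the Jacobian ideal J(f) in C{p,q,r} is {q^4, p^3 + 9*p^2*q - 27*p^2/4 - 81*p*q/2 - 54*q^3 - 243*q^2/4, p^2/4 + p*q^2 + 3*p*q/2 + 3*q^3 + 9*q^2/4, r}; counting standard monomials gives mu = 8. Corank 2; j^3 = (p + 3*q)^3 is a perfect cube, so E-series; the 5-jet and mu = 8 give E_8.

E_8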